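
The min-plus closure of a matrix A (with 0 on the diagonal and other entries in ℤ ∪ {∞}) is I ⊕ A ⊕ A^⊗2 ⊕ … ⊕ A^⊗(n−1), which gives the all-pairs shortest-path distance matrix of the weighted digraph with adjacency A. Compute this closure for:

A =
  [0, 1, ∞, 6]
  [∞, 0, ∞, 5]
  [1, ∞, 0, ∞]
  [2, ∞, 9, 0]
Closure =
  [0, 1, 15, 6]
  [7, 0, 14, 5]
  [1, 2, 0, 7]
  [2, 3, 9, 0]

This is the Floyd-Warshall all-pairs shortest-path computation. For each intermediate vertex k = 0, 1, …, 3, update dist[i][j] ← min(dist[i][j], dist[i][k] + dist[k][j]). The final matrix gives, for each (i, j), the minimum total weight of any directed path from i to j (possibly empty when i = j).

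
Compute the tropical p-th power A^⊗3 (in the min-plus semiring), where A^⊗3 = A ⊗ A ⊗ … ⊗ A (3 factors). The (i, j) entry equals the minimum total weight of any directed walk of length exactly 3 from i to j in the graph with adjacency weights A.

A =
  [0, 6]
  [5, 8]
A^⊗3 =
  [0, 6]
  [5, 11]

Each entry (A^⊗3)_ij equals the minimum over all length-3 walks i = v_0 → v_1 → … → v_3 = j of Σ_t A[v_t][v_{t+1}]. For example, for (i, j) = (0, 1) we minimise over 4 possible intermediate vertex sequences; the minimum is 6, attained along the walk 0 → 0 → 0 → 1.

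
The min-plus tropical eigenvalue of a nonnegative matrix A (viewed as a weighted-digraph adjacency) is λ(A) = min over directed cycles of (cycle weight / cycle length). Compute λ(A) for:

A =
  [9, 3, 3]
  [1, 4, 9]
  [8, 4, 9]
λ(A) = 2

Enumerate directed cycles and compute their means (weight / length). Sample:
  cycle 0 → 0: weight = 9, length = 1, mean = 9/1 ≈ 9.000
  cycle 1 → 1: weight = 4, length = 1, mean = 4/1 ≈ 4.000
  cycle 2 → 2: weight = 9, length = 1, mean = 9/1 ≈ 9.000
  cycle 0 → 1 → 0: weight = 4, length = 2, mean = 4/2 ≈ 2.000
  cycle 0 → 2 → 0: weight = 11, length = 2, mean = 11/2 ≈ 5.500
  cycle 1 → 0 → 1: weight = 4, length = 2, mean = 4/2 ≈ 2.000
Minimum mean = 2.000, attained e.g. along the cycle 0 → 1 → 0 with weight 4 and length 2. So λ(A) = 4/2 = 2.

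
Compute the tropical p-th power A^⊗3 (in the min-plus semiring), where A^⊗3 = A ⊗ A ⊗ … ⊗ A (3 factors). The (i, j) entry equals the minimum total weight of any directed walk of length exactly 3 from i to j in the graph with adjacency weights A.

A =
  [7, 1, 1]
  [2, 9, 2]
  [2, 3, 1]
A^⊗3 =
  [4, 4, 3]
  [5, 5, 4]
  [4, 4, 3]

Each entry (A^⊗3)_ij equals the minimum over all length-3 walks i = v_0 → v_1 → … → v_3 = j of Σ_t A[v_t][v_{t+1}]. For example, for (i, j) = (0, 2) we minimise over 9 possible intermediate vertex sequences; the minimum is 3, attained along the walk 0 → 2 → 2 → 2.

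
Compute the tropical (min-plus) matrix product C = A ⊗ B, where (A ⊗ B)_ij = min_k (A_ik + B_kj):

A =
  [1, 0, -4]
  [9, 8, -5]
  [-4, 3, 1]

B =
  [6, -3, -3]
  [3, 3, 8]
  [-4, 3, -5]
A ⊗ B =
  [-8, -2, -9]
  [-9, -2, -10]
  [-3, -7, -7]

Apply the min-plus product entry-by-entry:
  C[0][0] = min over k of (A[0][0] + B[0][0] = 1 + 6 = 7, A[0][1] + B[1][0] = 0 + 3 = 3, A[0][2] + B[2][0] = -4 + -4 = -8) = -8 (attained at k = 2)
  C[0][1] = min over k of (A[0][0] + B[0][1] = 1 + -3 = -2, A[0][1] + B[1][1] = 0 + 3 = 3, A[0][2] + B[2][1] = -4 + 3 = -1) = -2 (attained at k = 0)
  C[0][2] = min over k of (A[0][0] + B[0][2] = 1 + -3 = -2, A[0][1] + B[1][2] = 0 + 8 = 8, A[0][2] + B[2][2] = -4 + -5 = -9) = -9 (attained at k = 2)
  C[1][0] = min over k of (A[1][0] + B[0][0] = 9 + 6 = 15, A[1][1] + B[1][0] = 8 + 3 = 11, A[1][2] + B[2][0] = -5 + -4 = -9) = -9 (attained at k = 2)
  C[1][1] = min over k of (A[1][0] + B[0][1] = 9 + -3 = 6, A[1][1] + B[1][1] = 8 + 3 = 11, A[1][2] + B[2][1] = -5 + 3 = -2) = -2 (attained at k = 2)
  C[1][2] = min over k of (A[1][0] + B[0][2] = 9 + -3 = 6, A[1][1] + B[1][2] = 8 + 8 = 16, A[1][2] + B[2][2] = -5 + -5 = -10) = -10 (attained at k = 2)
  C[2][0] = min over k of (A[2][0] + B[0][0] = -4 + 6 = 2, A[2][1] + B[1][0] = 3 + 3 = 6, A[2][2] + B[2][0] = 1 + -4 = -3) = -3 (attained at k = 2)
  C[2][1] = min over k of (A[2][0] + B[0][1] = -4 + -3 = -7, A[2][1] + B[1][1] = 3 + 3 = 6, A[2][2] + B[2][1] = 1 + 3 = 4) = -7 (attained at k = 0)
  C[2][2] = min over k of (A[2][0] + B[0][2] = -4 + -3 = -7, A[2][1] + B[1][2] = 3 + 8 = 11, A[2][2] + B[2][2] = 1 + -5 = -4) = -7 (attained at k = 0)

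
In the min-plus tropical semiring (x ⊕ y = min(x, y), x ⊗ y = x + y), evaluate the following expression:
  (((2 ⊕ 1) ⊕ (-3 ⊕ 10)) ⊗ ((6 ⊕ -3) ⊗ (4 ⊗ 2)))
(((2 ⊕ 1) ⊕ (-3 ⊕ 10)) ⊗ ((6 ⊕ -3) ⊗ (4 ⊗ 2))) = 0

Expand innermost to outermost. Recall ⊕ takes the minimum of its arguments and ⊗ takes their sum. Working out the expression (((2 ⊕ 1) ⊕ (-3 ⊕ 10)) ⊗ ((6 ⊕ -3) ⊗ (4 ⊗ 2))) gives 0.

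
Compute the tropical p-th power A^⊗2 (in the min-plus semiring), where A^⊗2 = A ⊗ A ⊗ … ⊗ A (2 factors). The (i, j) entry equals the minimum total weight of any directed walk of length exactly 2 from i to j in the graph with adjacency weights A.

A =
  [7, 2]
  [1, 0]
A^⊗2 =
  [3, 2]
  [1, 0]

Each entry (A^⊗2)_ij equals the minimum over all length-2 walks i = v_0 → v_1 → … → v_2 = j of Σ_t A[v_t][v_{t+1}]. For example, for (i, j) = (0, 1) we minimise over 2 possible intermediate vertex sequences; the minimum is 2, attained along the walk 0 → 1 → 1.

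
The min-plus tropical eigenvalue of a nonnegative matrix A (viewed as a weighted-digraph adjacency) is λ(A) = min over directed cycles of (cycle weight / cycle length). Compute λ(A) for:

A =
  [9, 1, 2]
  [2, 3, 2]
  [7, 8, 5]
λ(A) = 3/2

Enumerate directed cycles and compute their means (weight / length). Sample:
  cycle 0 → 0: weight = 9, length = 1, mean = 9/1 ≈ 9.000
  cycle 1 → 1: weight = 3, length = 1, mean = 3/1 ≈ 3.000
  cycle 2 → 2: weight = 5, length = 1, mean = 5/1 ≈ 5.000
  cycle 0 → 1 → 0: weight = 3, length = 2, mean = 3/2 ≈ 1.500
  cycle 0 → 2 → 0: weight = 9, length = 2, mean = 9/2 ≈ 4.500
  cycle 1 → 0 → 1: weight = 3, length = 2, mean = 3/2 ≈ 1.500
Minimum mean = 1.500, attained e.g. along the cycle 0 → 1 → 0 with weight 3 and length 2. So λ(A) = 3/2 = 3/2.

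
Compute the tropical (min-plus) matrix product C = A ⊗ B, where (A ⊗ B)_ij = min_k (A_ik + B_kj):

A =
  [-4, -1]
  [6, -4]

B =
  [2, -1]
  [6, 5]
A ⊗ B =
  [-2, -5]
  [2, 1]

Apply the min-plus product entry-by-entry:
  C[0][0] = min over k of (A[0][0] + B[0][0] = -4 + 2 = -2, A[0][1] + B[1][0] = -1 + 6 = 5) = -2 (attained at k = 0)
  C[0][1] = min over k of (A[0][0] + B[0][1] = -4 + -1 = -5, A[0][1] + B[1][1] = -1 + 5 = 4) = -5 (attained at k = 0)
  C[1][0] = min over k of (A[1][0] + B[0][0] = 6 + 2 = 8, A[1][1] + B[1][0] = -4 + 6 = 2) = 2 (attained at k = 1)
  C[1][1] = min over k of (A[1][0] + B[0][1] = 6 + -1 = 5, A[1][1] + B[1][1] = -4 + 5 = 1) = 1 (attained at k = 1)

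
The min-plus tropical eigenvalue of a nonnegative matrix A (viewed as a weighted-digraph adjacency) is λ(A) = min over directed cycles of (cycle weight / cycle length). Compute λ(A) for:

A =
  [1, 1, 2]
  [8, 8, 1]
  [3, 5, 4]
λ(A) = 1

Enumerate directed cycles and compute their means (weight / length). Sample:
  cycle 0 → 0: weight = 1, length = 1, mean = 1/1 ≈ 1.000
  cycle 1 → 1: weight = 8, length = 1, mean = 8/1 ≈ 8.000
  cycle 2 → 2: weight = 4, length = 1, mean = 4/1 ≈ 4.000
  cycle 0 → 1 → 0: weight = 9, length = 2, mean = 9/2 ≈ 4.500
  cycle 0 → 2 → 0: weight = 5, length = 2, mean = 5/2 ≈ 2.500
  cycle 1 → 0 → 1: weight = 9, length = 2, mean = 9/2 ≈ 4.500
Minimum mean = 1.000, attained e.g. along the cycle 0 → 0 with weight 1 and length 1. So λ(A) = 1/1 = 1.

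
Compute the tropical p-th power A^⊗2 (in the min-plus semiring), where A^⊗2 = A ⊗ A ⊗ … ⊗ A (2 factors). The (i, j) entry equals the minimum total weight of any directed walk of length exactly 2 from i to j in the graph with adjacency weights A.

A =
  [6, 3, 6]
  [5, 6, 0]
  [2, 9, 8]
A^⊗2 =
  [8, 9, 3]
  [2, 8, 6]
  [8, 5, 8]

Each entry (A^⊗2)_ij equals the minimum over all length-2 walks i = v_0 → v_1 → … → v_2 = j of Σ_t A[v_t][v_{t+1}]. For example, for (i, j) = (0, 2) we minimise over 3 possible intermediate vertex sequences; the minimum is 3, attained along the walk 0 → 1 → 2.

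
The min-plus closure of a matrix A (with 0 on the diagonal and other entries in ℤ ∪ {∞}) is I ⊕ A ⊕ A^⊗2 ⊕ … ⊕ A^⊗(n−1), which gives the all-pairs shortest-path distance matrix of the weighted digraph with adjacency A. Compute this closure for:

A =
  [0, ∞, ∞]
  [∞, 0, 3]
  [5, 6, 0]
Closure =
  [0, ∞, ∞]
  [8, 0, 3]
  [5, 6, 0]

This is the Floyd-Warshall all-pairs shortest-path computation. For each intermediate vertex k = 0, 1, …, 2, update dist[i][j] ← min(dist[i][j], dist[i][k] + dist[k][j]). The final matrix gives, for each (i, j), the minimum total weight of any directed path from i to j (possibly empty when i = j).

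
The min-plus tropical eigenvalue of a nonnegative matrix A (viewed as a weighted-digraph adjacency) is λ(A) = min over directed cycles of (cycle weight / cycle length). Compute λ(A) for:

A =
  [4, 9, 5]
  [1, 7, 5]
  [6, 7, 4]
λ(A) = 4

Enumerate directed cycles and compute their means (weight / length). Sample:
  cycle 0 → 0: weight = 4, length = 1, mean = 4/1 ≈ 4.000
  cycle 1 → 1: weight = 7, length = 1, mean = 7/1 ≈ 7.000
  cycle 2 → 2: weight = 4, length = 1, mean = 4/1 ≈ 4.000
  cycle 0 → 1 → 0: weight = 10, length = 2, mean = 10/2 ≈ 5.000
  cycle 0 → 2 → 0: weight = 11, length = 2, mean = 11/2 ≈ 5.500
  cycle 1 → 0 → 1: weight = 10, length = 2, mean = 10/2 ≈ 5.000
Minimum mean = 4.000, attained e.g. along the cycle 0 → 0 with weight 4 and length 1. So λ(A) = 4/1 = 4.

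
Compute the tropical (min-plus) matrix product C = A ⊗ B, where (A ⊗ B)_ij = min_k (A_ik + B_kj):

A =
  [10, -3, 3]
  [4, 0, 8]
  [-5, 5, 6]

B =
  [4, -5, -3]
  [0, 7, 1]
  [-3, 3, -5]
A ⊗ B =
  [-3, 4, -2]
  [0, -1, 1]
  [-1, -10, -8]

Apply the min-plus product entry-by-entry:
  C[0][0] = min over k of (A[0][0] + B[0][0] = 10 + 4 = 14, A[0][1] + B[1][0] = -3 + 0 = -3, A[0][2] + B[2][0] = 3 + -3 = 0) = -3 (attained at k = 1)
  C[0][1] = min over k of (A[0][0] + B[0][1] = 10 + -5 = 5, A[0][1] + B[1][1] = -3 + 7 = 4, A[0][2] + B[2][1] = 3 + 3 = 6) = 4 (attained at k = 1)
  C[0][2] = min over k of (A[0][0] + B[0][2] = 10 + -3 = 7, A[0][1] + B[1][2] = -3 + 1 = -2, A[0][2] + B[2][2] = 3 + -5 = -2) = -2 (attained at k = 1)
  C[1][0] = min over k of (A[1][0] + B[0][0] = 4 + 4 = 8, A[1][1] + B[1][0] = 0 + 0 = 0, A[1][2] + B[2][0] = 8 + -3 = 5) = 0 (attained at k = 1)
  C[1][1] = min over k of (A[1][0] + B[0][1] = 4 + -5 = -1, A[1][1] + B[1][1] = 0 + 7 = 7, A[1][2] + B[2][1] = 8 + 3 = 11) = -1 (attained at k = 0)
  C[1][2] = min over k of (A[1][0] + B[0][2] = 4 + -3 = 1, A[1][1] + B[1][2] = 0 + 1 = 1, A[1][2] + B[2][2] = 8 + -5 = 3) = 1 (attained at k = 0)
  C[2][0] = min over k of (A[2][0] + B[0][0] = -5 + 4 = -1, A[2][1] + B[1][0] = 5 + 0 = 5, A[2][2] + B[2][0] = 6 + -3 = 3) = -1 (attained at k = 0)
  C[2][1] = min over k of (A[2][0] + B[0][1] = -5 + -5 = -10, A[2][1] + B[1][1] = 5 + 7 = 12, A[2][2] + B[2][1] = 6 + 3 = 9) = -10 (attained at k = 0)
  C[2][2] = min over k of (A[2][0] + B[0][2] = -5 + -3 = -8, A[2][1] + B[1][2] = 5 + 1 = 6, A[2][2] + B[2][2] = 6 + -5 = 1) = -8 (attained at k = 0)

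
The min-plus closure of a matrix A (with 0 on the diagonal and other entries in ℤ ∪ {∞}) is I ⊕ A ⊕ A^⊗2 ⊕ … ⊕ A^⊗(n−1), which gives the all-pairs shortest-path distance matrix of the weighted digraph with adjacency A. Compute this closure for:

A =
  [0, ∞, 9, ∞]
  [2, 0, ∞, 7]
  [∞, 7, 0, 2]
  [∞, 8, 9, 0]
Closure =
  [0, 16, 9, 11]
  [2, 0, 11, 7]
  [9, 7, 0, 2]
  [10, 8, 9, 0]

This is the Floyd-Warshall all-pairs shortest-path computation. For each intermediate vertex k = 0, 1, …, 3, update dist[i][j] ← min(dist[i][j], dist[i][k] + dist[k][j]). The final matrix gives, for each (i, j), the minimum total weight of any directed path from i to j (possibly empty when i = j).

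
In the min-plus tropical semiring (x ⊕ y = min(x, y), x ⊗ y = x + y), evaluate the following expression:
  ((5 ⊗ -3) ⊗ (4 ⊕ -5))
((5 ⊗ -3) ⊗ (4 ⊕ -5)) = -3

Expand innermost to outermost. Recall ⊕ takes the minimum of its arguments and ⊗ takes their sum. Working out the expression ((5 ⊗ -3) ⊗ (4 ⊕ -5)) gives -3.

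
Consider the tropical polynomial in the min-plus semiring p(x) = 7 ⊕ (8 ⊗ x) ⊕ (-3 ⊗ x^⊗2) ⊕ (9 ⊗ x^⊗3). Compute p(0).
p(0) = -3

A tropical monomial a ⊗ x^⊗i evaluates to a + i · x. Evaluating each term at x = 0:
  Term 0 contributes 7 + 0 · 0 = 7
  Term 1 contributes 8 + 1 · 0 = 8
  Term 2 contributes -3 + 2 · 0 = -3
  Term 3 contributes 9 + 3 · 0 = 9
p(0) = ⊕ of these = min[7, 8, -3, 9] = -3.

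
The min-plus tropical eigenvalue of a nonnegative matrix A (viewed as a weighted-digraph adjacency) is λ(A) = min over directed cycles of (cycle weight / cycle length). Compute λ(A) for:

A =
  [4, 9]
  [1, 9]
λ(A) = 4

Enumerate directed cycles and compute their means (weight / length). Sample:
  cycle 0 → 0: weight = 4, length = 1, mean = 4/1 ≈ 4.000
  cycle 1 → 1: weight = 9, length = 1, mean = 9/1 ≈ 9.000
  cycle 0 → 1 → 0: weight = 10, length = 2, mean = 10/2 ≈ 5.000
  cycle 1 → 0 → 1: weight = 10, length = 2, mean = 10/2 ≈ 5.000
Minimum mean = 4.000, attained e.g. along the cycle 0 → 0 with weight 4 and length 1. So λ(A) = 4/1 = 4.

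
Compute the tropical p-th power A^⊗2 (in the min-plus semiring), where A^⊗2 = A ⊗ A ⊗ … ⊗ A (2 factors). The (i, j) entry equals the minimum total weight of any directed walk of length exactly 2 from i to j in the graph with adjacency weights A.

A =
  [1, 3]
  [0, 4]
A^⊗2 =
  [2, 4]
  [1, 3]

Each entry (A^⊗2)_ij equals the minimum over all length-2 walks i = v_0 → v_1 → … → v_2 = j of Σ_t A[v_t][v_{t+1}]. For example, for (i, j) = (0, 1) we minimise over 2 possible intermediate vertex sequences; the minimum is 4, attained along the walk 0 → 0 → 1.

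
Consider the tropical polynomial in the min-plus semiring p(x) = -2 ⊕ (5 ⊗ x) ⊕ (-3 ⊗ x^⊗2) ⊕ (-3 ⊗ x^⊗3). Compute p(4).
p(4) = -2

A tropical monomial a ⊗ x^⊗i evaluates to a + i · x. Evaluating each term at x = 4:
  Term 0 contributes -2 + 0 · 4 = -2
  Term 1 contributes 5 + 1 · 4 = 9
  Term 2 contributes -3 + 2 · 4 = 5
  Term 3 contributes -3 + 3 · 4 = 9
p(4) = ⊕ of these = min[-2, 9, 5, 9] = -2.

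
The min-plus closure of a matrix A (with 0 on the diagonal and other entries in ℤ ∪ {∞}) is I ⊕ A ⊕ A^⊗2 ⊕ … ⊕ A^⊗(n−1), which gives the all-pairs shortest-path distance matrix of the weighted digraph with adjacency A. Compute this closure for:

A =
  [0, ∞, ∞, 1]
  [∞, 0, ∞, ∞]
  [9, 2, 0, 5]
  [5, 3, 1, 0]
Closure =
  [0, 4, 2, 1]
  [∞, 0, ∞, ∞]
  [9, 2, 0, 5]
  [5, 3, 1, 0]

This is the Floyd-Warshall all-pairs shortest-path computation. For each intermediate vertex k = 0, 1, …, 3, update dist[i][j] ← min(dist[i][j], dist[i][k] + dist[k][j]). The final matrix gives, for each (i, j), the minimum total weight of any directed path from i to j (possibly empty when i = j).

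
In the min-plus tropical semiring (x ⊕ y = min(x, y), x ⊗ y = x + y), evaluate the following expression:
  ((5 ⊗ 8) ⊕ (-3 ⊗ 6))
((5 ⊗ 8) ⊕ (-3 ⊗ 6)) = 3

Expand innermost to outermost. Recall ⊕ takes the minimum of its arguments and ⊗ takes their sum. Working out the expression ((5 ⊗ 8) ⊕ (-3 ⊗ 6)) gives 3.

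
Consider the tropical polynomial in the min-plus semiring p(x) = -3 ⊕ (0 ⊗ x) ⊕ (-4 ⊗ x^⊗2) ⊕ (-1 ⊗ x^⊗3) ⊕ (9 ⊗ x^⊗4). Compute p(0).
p(0) = -4

A tropical monomial a ⊗ x^⊗i evaluates to a + i · x. Evaluating each term at x = 0:
  Term 0 contributes -3 + 0 · 0 = -3
  Term 1 contributes 0 + 1 · 0 = 0
  Term 2 contributes -4 + 2 · 0 = -4
  Term 3 contributes -1 + 3 · 0 = -1
  Term 4 contributes 9 + 4 · 0 = 9
p(0) = ⊕ of these = min[-3, 0, -4, -1, 9] = -4.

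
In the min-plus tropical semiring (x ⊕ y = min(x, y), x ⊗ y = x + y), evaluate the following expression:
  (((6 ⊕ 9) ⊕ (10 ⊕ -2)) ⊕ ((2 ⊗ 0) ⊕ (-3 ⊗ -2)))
(((6 ⊕ 9) ⊕ (10 ⊕ -2)) ⊕ ((2 ⊗ 0) ⊕ (-3 ⊗ -2))) = -5

Expand innermost to outermost. Recall ⊕ takes the minimum of its arguments and ⊗ takes their sum. Working out the expression (((6 ⊕ 9) ⊕ (10 ⊕ -2)) ⊕ ((2 ⊗ 0) ⊕ (-3 ⊗ -2))) gives -5.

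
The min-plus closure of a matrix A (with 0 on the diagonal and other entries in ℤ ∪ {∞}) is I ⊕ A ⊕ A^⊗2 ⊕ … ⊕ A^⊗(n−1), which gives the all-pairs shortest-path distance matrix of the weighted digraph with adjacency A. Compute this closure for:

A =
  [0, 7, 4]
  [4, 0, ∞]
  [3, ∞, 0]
Closure =
  [0, 7, 4]
  [4, 0, 8]
  [3, 10, 0]

This is the Floyd-Warshall all-pairs shortest-path computation. For each intermediate vertex k = 0, 1, …, 2, update dist[i][j] ← min(dist[i][j], dist[i][k] + dist[k][j]). The final matrix gives, for each (i, j), the minimum total weight of any directed path from i to j (possibly empty when i = j).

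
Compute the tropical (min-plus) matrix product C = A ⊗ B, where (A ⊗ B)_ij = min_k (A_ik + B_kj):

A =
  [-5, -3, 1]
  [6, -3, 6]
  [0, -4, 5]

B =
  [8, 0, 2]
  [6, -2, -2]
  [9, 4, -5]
A ⊗ B =
  [3, -5, -5]
  [3, -5, -5]
  [2, -6, -6]

Apply the min-plus product entry-by-entry:
  C[0][0] = min over k of (A[0][0] + B[0][0] = -5 + 8 = 3, A[0][1] + B[1][0] = -3 + 6 = 3, A[0][2] + B[2][0] = 1 + 9 = 10) = 3 (attained at k = 0)
  C[0][1] = min over k of (A[0][0] + B[0][1] = -5 + 0 = -5, A[0][1] + B[1][1] = -3 + -2 = -5, A[0][2] + B[2][1] = 1 + 4 = 5) = -5 (attained at k = 0)
  C[0][2] = min over k of (A[0][0] + B[0][2] = -5 + 2 = -3, A[0][1] + B[1][2] = -3 + -2 = -5, A[0][2] + B[2][2] = 1 + -5 = -4) = -5 (attained at k = 1)
  C[1][0] = min over k of (A[1][0] + B[0][0] = 6 + 8 = 14, A[1][1] + B[1][0] = -3 + 6 = 3, A[1][2] + B[2][0] = 6 + 9 = 15) = 3 (attained at k = 1)
  C[1][1] = min over k of (A[1][0] + B[0][1] = 6 + 0 = 6, A[1][1] + B[1][1] = -3 + -2 = -5, A[1][2] + B[2][1] = 6 + 4 = 10) = -5 (attained at k = 1)
  C[1][2] = min over k of (A[1][0] + B[0][2] = 6 + 2 = 8, A[1][1] + B[1][2] = -3 + -2 = -5, A[1][2] + B[2][2] = 6 + -5 = 1) = -5 (attained at k = 1)
  C[2][0] = min over k of (A[2][0] + B[0][0] = 0 + 8 = 8, A[2][1] + B[1][0] = -4 + 6 = 2, A[2][2] + B[2][0] = 5 + 9 = 14) = 2 (attained at k = 1)
  C[2][1] = min over k of (A[2][0] + B[0][1] = 0 + 0 = 0, A[2][1] + B[1][1] = -4 + -2 = -6, A[2][2] + B[2][1] = 5 + 4 = 9) = -6 (attained at k = 1)
  C[2][2] = min over k of (A[2][0] + B[0][2] = 0 + 2 = 2, A[2][1] + B[1][2] = -4 + -2 = -6, A[2][2] + B[2][2] = 5 + -5 = 0) = -6 (attained at k = 1)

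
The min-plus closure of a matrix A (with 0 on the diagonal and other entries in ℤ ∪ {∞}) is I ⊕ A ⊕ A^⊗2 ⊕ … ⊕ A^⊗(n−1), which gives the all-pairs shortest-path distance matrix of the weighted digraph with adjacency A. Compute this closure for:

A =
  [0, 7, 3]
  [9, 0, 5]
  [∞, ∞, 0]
Closure =
  [0, 7, 3]
  [9, 0, 5]
  [∞, ∞, 0]

This is the Floyd-Warshall all-pairs shortest-path computation. For each intermediate vertex k = 0, 1, …, 2, update dist[i][j] ← min(dist[i][j], dist[i][k] + dist[k][j]). The final matrix gives, for each (i, j), the minimum total weight of any directed path from i to j (possibly empty when i = j).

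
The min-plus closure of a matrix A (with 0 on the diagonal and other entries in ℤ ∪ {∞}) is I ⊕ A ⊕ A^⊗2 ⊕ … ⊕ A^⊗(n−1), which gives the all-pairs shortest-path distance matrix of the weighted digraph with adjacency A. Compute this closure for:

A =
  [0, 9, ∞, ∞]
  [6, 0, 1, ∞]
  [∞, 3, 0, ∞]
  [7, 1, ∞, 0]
Closure =
  [0, 9, 10, ∞]
  [6, 0, 1, ∞]
  [9, 3, 0, ∞]
  [7, 1, 2, 0]

This is the Floyd-Warshall all-pairs shortest-path computation. For each intermediate vertex k = 0, 1, …, 3, update dist[i][j] ← min(dist[i][j], dist[i][k] + dist[k][j]). The final matrix gives, for each (i, j), the minimum total weight of any directed path from i to j (possibly empty when i = j).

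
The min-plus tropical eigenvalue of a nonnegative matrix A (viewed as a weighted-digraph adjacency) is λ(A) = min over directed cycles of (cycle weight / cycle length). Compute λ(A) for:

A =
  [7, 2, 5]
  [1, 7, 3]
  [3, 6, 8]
λ(A) = 3/2

Enumerate directed cycles and compute their means (weight / length). Sample:
  cycle 0 → 0: weight = 7, length = 1, mean = 7/1 ≈ 7.000
  cycle 1 → 1: weight = 7, length = 1, mean = 7/1 ≈ 7.000
  cycle 2 → 2: weight = 8, length = 1, mean = 8/1 ≈ 8.000
  cycle 0 → 1 → 0: weight = 3, length = 2, mean = 3/2 ≈ 1.500
  cycle 0 → 2 → 0: weight = 8, length = 2, mean = 8/2 ≈ 4.000
  cycle 1 → 0 → 1: weight = 3, length = 2, mean = 3/2 ≈ 1.500
Minimum mean = 1.500, attained e.g. along the cycle 0 → 1 → 0 with weight 3 and length 2. So λ(A) = 3/2 = 3/2.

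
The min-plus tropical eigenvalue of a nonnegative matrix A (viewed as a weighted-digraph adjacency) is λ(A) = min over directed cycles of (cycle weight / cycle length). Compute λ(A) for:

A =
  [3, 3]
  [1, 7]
λ(A) = 2

Enumerate directed cycles and compute their means (weight / length). Sample:
  cycle 0 → 0: weight = 3, length = 1, mean = 3/1 ≈ 3.000
  cycle 1 → 1: weight = 7, length = 1, mean = 7/1 ≈ 7.000
  cycle 0 → 1 → 0: weight = 4, length = 2, mean = 4/2 ≈ 2.000
  cycle 1 → 0 → 1: weight = 4, length = 2, mean = 4/2 ≈ 2.000
Minimum mean = 2.000, attained e.g. along the cycle 0 → 1 → 0 with weight 4 and length 2. So λ(A) = 4/2 = 2.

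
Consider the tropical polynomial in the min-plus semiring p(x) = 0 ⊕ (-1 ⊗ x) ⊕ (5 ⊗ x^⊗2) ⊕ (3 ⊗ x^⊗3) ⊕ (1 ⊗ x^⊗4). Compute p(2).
p(2) = 0

A tropical monomial a ⊗ x^⊗i evaluates to a + i · x. Evaluating each term at x = 2:
  Term 0 contributes 0 + 0 · 2 = 0
  Term 1 contributes -1 + 1 · 2 = 1
  Term 2 contributes 5 + 2 · 2 = 9
  Term 3 contributes 3 + 3 · 2 = 9
  Term 4 contributes 1 + 4 · 2 = 9
p(2) = ⊕ of these = min[0, 1, 9, 9, 9] = 0.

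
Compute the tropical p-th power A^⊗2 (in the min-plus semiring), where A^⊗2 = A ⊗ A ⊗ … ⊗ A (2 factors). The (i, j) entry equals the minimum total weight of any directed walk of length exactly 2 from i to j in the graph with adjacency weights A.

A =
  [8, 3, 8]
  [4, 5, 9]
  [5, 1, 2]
A^⊗2 =
  [7, 8, 10]
  [9, 7, 11]
  [5, 3, 4]

Each entry (A^⊗2)_ij equals the minimum over all length-2 walks i = v_0 → v_1 → … → v_2 = j of Σ_t A[v_t][v_{t+1}]. For example, for (i, j) = (0, 2) we minimise over 3 possible intermediate vertex sequences; the minimum is 10, attained along the walk 0 → 2 → 2.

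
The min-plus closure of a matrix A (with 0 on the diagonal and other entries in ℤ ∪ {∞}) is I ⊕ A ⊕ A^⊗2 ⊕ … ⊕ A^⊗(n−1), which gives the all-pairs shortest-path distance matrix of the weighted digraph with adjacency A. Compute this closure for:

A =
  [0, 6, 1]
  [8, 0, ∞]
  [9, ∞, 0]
Closure =
  [0, 6, 1]
  [8, 0, 9]
  [9, 15, 0]

This is the Floyd-Warshall all-pairs shortest-path computation. For each intermediate vertex k = 0, 1, …, 2, update dist[i][j] ← min(dist[i][j], dist[i][k] + dist[k][j]). The final matrix gives, for each (i, j), the minimum total weight of any directed path from i to j (possibly empty when i = j).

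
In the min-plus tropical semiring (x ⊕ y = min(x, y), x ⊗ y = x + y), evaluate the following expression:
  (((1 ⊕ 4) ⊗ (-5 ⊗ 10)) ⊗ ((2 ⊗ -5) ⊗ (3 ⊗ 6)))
(((1 ⊕ 4) ⊗ (-5 ⊗ 10)) ⊗ ((2 ⊗ -5) ⊗ (3 ⊗ 6))) = 12

Expand innermost to outermost. Recall ⊕ takes the minimum of its arguments and ⊗ takes their sum. Working out the expression (((1 ⊕ 4) ⊗ (-5 ⊗ 10)) ⊗ ((2 ⊗ -5) ⊗ (3 ⊗ 6))) gives 12.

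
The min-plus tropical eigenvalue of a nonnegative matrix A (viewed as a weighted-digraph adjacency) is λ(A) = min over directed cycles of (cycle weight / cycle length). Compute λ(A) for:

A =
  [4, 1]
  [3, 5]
λ(A) = 2

Enumerate directed cycles and compute their means (weight / length). Sample:
  cycle 0 → 0: weight = 4, length = 1, mean = 4/1 ≈ 4.000
  cycle 1 → 1: weight = 5, length = 1, mean = 5/1 ≈ 5.000
  cycle 0 → 1 → 0: weight = 4, length = 2, mean = 4/2 ≈ 2.000
  cycle 1 → 0 → 1: weight = 4, length = 2, mean = 4/2 ≈ 2.000
Minimum mean = 2.000, attained e.g. along the cycle 0 → 1 → 0 with weight 4 and length 2. So λ(A) = 4/2 = 2.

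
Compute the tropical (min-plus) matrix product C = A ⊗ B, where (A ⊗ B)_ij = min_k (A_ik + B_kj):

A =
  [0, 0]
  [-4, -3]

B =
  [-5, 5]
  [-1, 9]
A ⊗ B =
  [-5, 5]
  [-9, 1]

Apply the min-plus product entry-by-entry:
  C[0][0] = min over k of (A[0][0] + B[0][0] = 0 + -5 = -5, A[0][1] + B[1][0] = 0 + -1 = -1) = -5 (attained at k = 0)
  C[0][1] = min over k of (A[0][0] + B[0][1] = 0 + 5 = 5, A[0][1] + B[1][1] = 0 + 9 = 9) = 5 (attained at k = 0)
  C[1][0] = min over k of (A[1][0] + B[0][0] = -4 + -5 = -9, A[1][1] + B[1][0] = -3 + -1 = -4) = -9 (attained at k = 0)
  C[1][1] = min over k of (A[1][0] + B[0][1] = -4 + 5 = 1, A[1][1] + B[1][1] = -3 + 9 = 6) = 1 (attained at k = 0)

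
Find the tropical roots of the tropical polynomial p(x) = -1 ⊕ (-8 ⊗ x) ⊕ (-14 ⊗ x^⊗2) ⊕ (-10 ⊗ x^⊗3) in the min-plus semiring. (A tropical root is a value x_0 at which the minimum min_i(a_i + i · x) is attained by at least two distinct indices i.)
Roots: {-4, 6, 7}

Each tropical root is a break point of the lower envelope of the lines y = a_i + i · x (there are 4 lines, with slopes 0, 1, ..., 3). Only the lines that attain the minimum somewhere contribute to roots; other lines are dominated. Here the surviving (envelope) indices are i = 3, i = 2, i = 1, i = 0.
Intersections between consecutive envelope lines give the roots: for adjacent envelope indices i < j the intersection is x = (a_i − a_j) / (j − i). Reading off the sorted break points: {-4, 6, 7}.
Verification: at each break x_0, at least two indices attain the minimum of min_i(a_i + i · x_0).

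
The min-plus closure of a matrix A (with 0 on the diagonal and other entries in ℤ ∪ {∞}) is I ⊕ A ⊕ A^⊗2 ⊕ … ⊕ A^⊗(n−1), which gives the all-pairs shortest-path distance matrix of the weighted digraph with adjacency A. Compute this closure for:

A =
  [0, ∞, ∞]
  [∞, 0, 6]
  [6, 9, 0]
Closure =
  [0, ∞, ∞]
  [12, 0, 6]
  [6, 9, 0]

This is the Floyd-Warshall all-pairs shortest-path computation. For each intermediate vertex k = 0, 1, …, 2, update dist[i][j] ← min(dist[i][j], dist[i][k] + dist[k][j]). The final matrix gives, for each (i, j), the minimum total weight of any directed path from i to j (possibly empty when i = j).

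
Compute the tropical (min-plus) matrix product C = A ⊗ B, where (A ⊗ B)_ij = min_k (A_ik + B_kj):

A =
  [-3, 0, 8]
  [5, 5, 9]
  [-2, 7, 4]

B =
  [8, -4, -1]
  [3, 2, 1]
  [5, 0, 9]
A ⊗ B =
  [3, -7, -4]
  [8, 1, 4]
  [6, -6, -3]

Apply the min-plus product entry-by-entry:
  C[0][0] = min over k of (A[0][0] + B[0][0] = -3 + 8 = 5, A[0][1] + B[1][0] = 0 + 3 = 3, A[0][2] + B[2][0] = 8 + 5 = 13) = 3 (attained at k = 1)
  C[0][1] = min over k of (A[0][0] + B[0][1] = -3 + -4 = -7, A[0][1] + B[1][1] = 0 + 2 = 2, A[0][2] + B[2][1] = 8 + 0 = 8) = -7 (attained at k = 0)
  C[0][2] = min over k of (A[0][0] + B[0][2] = -3 + -1 = -4, A[0][1] + B[1][2] = 0 + 1 = 1, A[0][2] + B[2][2] = 8 + 9 = 17) = -4 (attained at k = 0)
  C[1][0] = min over k of (A[1][0] + B[0][0] = 5 + 8 = 13, A[1][1] + B[1][0] = 5 + 3 = 8, A[1][2] + B[2][0] = 9 + 5 = 14) = 8 (attained at k = 1)
  C[1][1] = min over k of (A[1][0] + B[0][1] = 5 + -4 = 1, A[1][1] + B[1][1] = 5 + 2 = 7, A[1][2] + B[2][1] = 9 + 0 = 9) = 1 (attained at k = 0)
  C[1][2] = min over k of (A[1][0] + B[0][2] = 5 + -1 = 4, A[1][1] + B[1][2] = 5 + 1 = 6, A[1][2] + B[2][2] = 9 + 9 = 18) = 4 (attained at k = 0)
  C[2][0] = min over k of (A[2][0] + B[0][0] = -2 + 8 = 6, A[2][1] + B[1][0] = 7 + 3 = 10, A[2][2] + B[2][0] = 4 + 5 = 9) = 6 (attained at k = 0)
  C[2][1] = min over k of (A[2][0] + B[0][1] = -2 + -4 = -6, A[2][1] + B[1][1] = 7 + 2 = 9, A[2][2] + B[2][1] = 4 + 0 = 4) = -6 (attained at k = 0)
  C[2][2] = min over k of (A[2][0] + B[0][2] = -2 + -1 = -3, A[2][1] + B[1][2] = 7 + 1 = 8, A[2][2] + B[2][2] = 4 + 9 = 13) = -3 (attained at k = 0)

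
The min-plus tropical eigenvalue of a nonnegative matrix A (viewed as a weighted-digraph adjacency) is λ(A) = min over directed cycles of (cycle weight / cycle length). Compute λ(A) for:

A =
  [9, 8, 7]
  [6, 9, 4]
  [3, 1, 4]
λ(A) = 5/2

Enumerate directed cycles and compute their means (weight / length). Sample:
  cycle 0 → 0: weight = 9, length = 1, mean = 9/1 ≈ 9.000
  cycle 1 → 1: weight = 9, length = 1, mean = 9/1 ≈ 9.000
  cycle 2 → 2: weight = 4, length = 1, mean = 4/1 ≈ 4.000
  cycle 0 → 1 → 0: weight = 14, length = 2, mean = 14/2 ≈ 7.000
  cycle 0 → 2 → 0: weight = 10, length = 2, mean = 10/2 ≈ 5.000
  cycle 1 → 0 → 1: weight = 14, length = 2, mean = 14/2 ≈ 7.000
Minimum mean = 2.500, attained e.g. along the cycle 1 → 2 → 1 with weight 5 and length 2. So λ(A) = 5/2 = 5/2.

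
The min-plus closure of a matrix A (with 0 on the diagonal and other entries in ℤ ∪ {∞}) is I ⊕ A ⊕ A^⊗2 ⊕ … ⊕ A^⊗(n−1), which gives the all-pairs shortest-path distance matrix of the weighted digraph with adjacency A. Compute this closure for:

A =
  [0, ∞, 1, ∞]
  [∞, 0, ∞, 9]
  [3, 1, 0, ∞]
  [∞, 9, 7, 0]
Closure =
  [0, 2, 1, 11]
  [19, 0, 16, 9]
  [3, 1, 0, 10]
  [10, 8, 7, 0]

This is the Floyd-Warshall all-pairs shortest-path computation. For each intermediate vertex k = 0, 1, …, 3, update dist[i][j] ← min(dist[i][j], dist[i][k] + dist[k][j]). The final matrix gives, for each (i, j), the minimum total weight of any directed path from i to j (possibly empty when i = j).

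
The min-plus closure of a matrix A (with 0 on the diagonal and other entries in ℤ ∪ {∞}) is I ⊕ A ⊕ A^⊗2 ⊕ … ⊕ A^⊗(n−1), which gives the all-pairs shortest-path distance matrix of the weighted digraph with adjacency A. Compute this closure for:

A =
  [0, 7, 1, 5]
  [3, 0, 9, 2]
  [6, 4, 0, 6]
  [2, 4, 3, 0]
Closure =
  [0, 5, 1, 5]
  [3, 0, 4, 2]
  [6, 4, 0, 6]
  [2, 4, 3, 0]

This is the Floyd-Warshall all-pairs shortest-path computation. For each intermediate vertex k = 0, 1, …, 3, update dist[i][j] ← min(dist[i][j], dist[i][k] + dist[k][j]). The final matrix gives, for each (i, j), the minimum total weight of any directed path from i to j (possibly empty when i = j).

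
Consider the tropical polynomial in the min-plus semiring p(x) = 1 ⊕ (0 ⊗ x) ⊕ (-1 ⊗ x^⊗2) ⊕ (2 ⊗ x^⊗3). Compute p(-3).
p(-3) = -7

A tropical monomial a ⊗ x^⊗i evaluates to a + i · x. Evaluating each term at x = -3:
  Term 0 contributes 1 + 0 · -3 = 1
  Term 1 contributes 0 + 1 · -3 = -3
  Term 2 contributes -1 + 2 · -3 = -7
  Term 3 contributes 2 + 3 · -3 = -7
p(-3) = ⊕ of these = min[1, -3, -7, -7] = -7.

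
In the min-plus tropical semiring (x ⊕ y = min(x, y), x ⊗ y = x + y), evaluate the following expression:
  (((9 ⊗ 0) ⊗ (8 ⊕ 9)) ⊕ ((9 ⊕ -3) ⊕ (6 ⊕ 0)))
(((9 ⊗ 0) ⊗ (8 ⊕ 9)) ⊕ ((9 ⊕ -3) ⊕ (6 ⊕ 0))) = -3

Expand innermost to outermost. Recall ⊕ takes the minimum of its arguments and ⊗ takes their sum. Working out the expression (((9 ⊗ 0) ⊗ (8 ⊕ 9)) ⊕ ((9 ⊕ -3) ⊕ (6 ⊕ 0))) gives -3.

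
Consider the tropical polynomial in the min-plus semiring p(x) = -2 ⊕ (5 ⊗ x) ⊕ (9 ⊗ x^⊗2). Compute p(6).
p(6) = -2

A tropical monomial a ⊗ x^⊗i evaluates to a + i · x. Evaluating each term at x = 6:
  Term 0 contributes -2 + 0 · 6 = -2
  Term 1 contributes 5 + 1 · 6 = 11
  Term 2 contributes 9 + 2 · 6 = 21
p(6) = ⊕ of these = min[-2, 11, 21] = -2.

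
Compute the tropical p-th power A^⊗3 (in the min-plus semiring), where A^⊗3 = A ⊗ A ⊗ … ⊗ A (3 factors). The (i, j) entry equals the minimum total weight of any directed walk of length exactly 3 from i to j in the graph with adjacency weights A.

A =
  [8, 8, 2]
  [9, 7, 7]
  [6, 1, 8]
A^⊗3 =
  [12, 10, 10]
  [17, 12, 15]
  [14, 9, 12]

Each entry (A^⊗3)_ij equals the minimum over all length-3 walks i = v_0 → v_1 → … → v_3 = j of Σ_t A[v_t][v_{t+1}]. For example, for (i, j) = (0, 2) we minimise over 9 possible intermediate vertex sequences; the minimum is 10, attained along the walk 0 → 2 → 0 → 2.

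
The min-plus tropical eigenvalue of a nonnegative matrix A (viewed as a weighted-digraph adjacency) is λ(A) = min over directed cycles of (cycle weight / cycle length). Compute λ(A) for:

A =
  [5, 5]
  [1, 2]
λ(A) = 2

Enumerate directed cycles and compute their means (weight / length). Sample:
  cycle 0 → 0: weight = 5, length = 1, mean = 5/1 ≈ 5.000
  cycle 1 → 1: weight = 2, length = 1, mean = 2/1 ≈ 2.000
  cycle 0 → 1 → 0: weight = 6, length = 2, mean = 6/2 ≈ 3.000
  cycle 1 → 0 → 1: weight = 6, length = 2, mean = 6/2 ≈ 3.000
Minimum mean = 2.000, attained e.g. along the cycle 1 → 1 with weight 2 and length 1. So λ(A) = 2/1 = 2.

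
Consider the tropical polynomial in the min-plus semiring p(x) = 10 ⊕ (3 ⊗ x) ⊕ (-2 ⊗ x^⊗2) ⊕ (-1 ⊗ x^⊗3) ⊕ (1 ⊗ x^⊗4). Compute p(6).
p(6) = 9

A tropical monomial a ⊗ x^⊗i evaluates to a + i · x. Evaluating each term at x = 6:
  Term 0 contributes 10 + 0 · 6 = 10
  Term 1 contributes 3 + 1 · 6 = 9
  Term 2 contributes -2 + 2 · 6 = 10
  Term 3 contributes -1 + 3 · 6 = 17
  Term 4 contributes 1 + 4 · 6 = 25
p(6) = ⊕ of these = min[10, 9, 10, 17, 25] = 9.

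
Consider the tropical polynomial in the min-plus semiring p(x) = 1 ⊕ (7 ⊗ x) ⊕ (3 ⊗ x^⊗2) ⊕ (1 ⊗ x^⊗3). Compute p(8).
p(8) = 1

A tropical monomial a ⊗ x^⊗i evaluates to a + i · x. Evaluating each term at x = 8:
  Term 0 contributes 1 + 0 · 8 = 1
  Term 1 contributes 7 + 1 · 8 = 15
  Term 2 contributes 3 + 2 · 8 = 19
  Term 3 contributes 1 + 3 · 8 = 25
p(8) = ⊕ of these = min[1, 15, 19, 25] = 1.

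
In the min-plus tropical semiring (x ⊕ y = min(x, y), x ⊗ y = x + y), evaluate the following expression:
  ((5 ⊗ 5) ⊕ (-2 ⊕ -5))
((5 ⊗ 5) ⊕ (-2 ⊕ -5)) = -5

Expand innermost to outermost. Recall ⊕ takes the minimum of its arguments and ⊗ takes their sum. Working out the expression ((5 ⊗ 5) ⊕ (-2 ⊕ -5)) gives -5.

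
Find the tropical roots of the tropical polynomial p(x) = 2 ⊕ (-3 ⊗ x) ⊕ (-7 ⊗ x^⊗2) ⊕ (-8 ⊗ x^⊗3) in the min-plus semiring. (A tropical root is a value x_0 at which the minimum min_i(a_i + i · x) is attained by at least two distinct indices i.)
Roots: {1, 4, 5}

Each tropical root is a break point of the lower envelope of the lines y = a_i + i · x (there are 4 lines, with slopes 0, 1, ..., 3). Only the lines that attain the minimum somewhere contribute to roots; other lines are dominated. Here the surviving (envelope) indices are i = 3, i = 2, i = 1, i = 0.
Intersections between consecutive envelope lines give the roots: for adjacent envelope indices i < j the intersection is x = (a_i − a_j) / (j − i). Reading off the sorted break points: {1, 4, 5}.
Verification: at each break x_0, at least two indices attain the minimum of min_i(a_i + i · x_0).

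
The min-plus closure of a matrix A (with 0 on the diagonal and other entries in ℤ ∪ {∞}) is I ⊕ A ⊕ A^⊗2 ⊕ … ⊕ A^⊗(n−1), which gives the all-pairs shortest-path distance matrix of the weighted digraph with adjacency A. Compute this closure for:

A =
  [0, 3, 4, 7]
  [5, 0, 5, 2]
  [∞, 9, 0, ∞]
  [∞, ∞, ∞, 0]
Closure =
  [0, 3, 4, 5]
  [5, 0, 5, 2]
  [14, 9, 0, 11]
  [∞, ∞, ∞, 0]

This is the Floyd-Warshall all-pairs shortest-path computation. For each intermediate vertex k = 0, 1, …, 3, update dist[i][j] ← min(dist[i][j], dist[i][k] + dist[k][j]). The final matrix gives, for each (i, j), the minimum total weight of any directed path from i to j (possibly empty when i = j).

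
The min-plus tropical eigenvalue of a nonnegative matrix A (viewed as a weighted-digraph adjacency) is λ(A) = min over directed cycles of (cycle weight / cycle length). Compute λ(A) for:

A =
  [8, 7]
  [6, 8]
λ(A) = 13/2

Enumerate directed cycles and compute their means (weight / length). Sample:
  cycle 0 → 0: weight = 8, length = 1, mean = 8/1 ≈ 8.000
  cycle 1 → 1: weight = 8, length = 1, mean = 8/1 ≈ 8.000
  cycle 0 → 1 → 0: weight = 13, length = 2, mean = 13/2 ≈ 6.500
  cycle 1 → 0 → 1: weight = 13, length = 2, mean = 13/2 ≈ 6.500
Minimum mean = 6.500, attained e.g. along the cycle 0 → 1 → 0 with weight 13 and length 2. So λ(A) = 13/2 = 13/2.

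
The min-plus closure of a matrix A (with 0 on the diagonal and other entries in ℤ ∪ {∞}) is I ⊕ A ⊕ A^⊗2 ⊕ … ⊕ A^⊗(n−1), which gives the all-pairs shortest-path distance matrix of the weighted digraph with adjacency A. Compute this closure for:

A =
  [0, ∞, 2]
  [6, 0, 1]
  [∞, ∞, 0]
Closure =
  [0, ∞, 2]
  [6, 0, 1]
  [∞, ∞, 0]

This is the Floyd-Warshall all-pairs shortest-path computation. For each intermediate vertex k = 0, 1, …, 2, update dist[i][j] ← min(dist[i][j], dist[i][k] + dist[k][j]). The final matrix gives, for each (i, j), the minimum total weight of any directed path from i to j (possibly empty when i = j).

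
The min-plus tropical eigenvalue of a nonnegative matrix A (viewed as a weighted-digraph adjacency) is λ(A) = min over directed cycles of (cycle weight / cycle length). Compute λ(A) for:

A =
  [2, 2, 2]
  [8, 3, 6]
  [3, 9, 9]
λ(A) = 2

Enumerate directed cycles and compute their means (weight / length). Sample:
  cycle 0 → 0: weight = 2, length = 1, mean = 2/1 ≈ 2.000
  cycle 1 → 1: weight = 3, length = 1, mean = 3/1 ≈ 3.000
  cycle 2 → 2: weight = 9, length = 1, mean = 9/1 ≈ 9.000
  cycle 0 → 1 → 0: weight = 10, length = 2, mean = 10/2 ≈ 5.000
  cycle 0 → 2 → 0: weight = 5, length = 2, mean = 5/2 ≈ 2.500
  cycle 1 → 0 → 1: weight = 10, length = 2, mean = 10/2 ≈ 5.000
Minimum mean = 2.000, attained e.g. along the cycle 0 → 0 with weight 2 and length 1. So λ(A) = 2/1 = 2.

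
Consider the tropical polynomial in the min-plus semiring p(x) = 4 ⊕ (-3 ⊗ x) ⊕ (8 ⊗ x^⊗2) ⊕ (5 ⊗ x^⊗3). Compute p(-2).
p(-2) = -5

A tropical monomial a ⊗ x^⊗i evaluates to a + i · x. Evaluating each term at x = -2:
  Term 0 contributes 4 + 0 · -2 = 4
  Term 1 contributes -3 + 1 · -2 = -5
  Term 2 contributes 8 + 2 · -2 = 4
  Term 3 contributes 5 + 3 · -2 = -1
p(-2) = ⊕ of these = min[4, -5, 4, -1] = -5.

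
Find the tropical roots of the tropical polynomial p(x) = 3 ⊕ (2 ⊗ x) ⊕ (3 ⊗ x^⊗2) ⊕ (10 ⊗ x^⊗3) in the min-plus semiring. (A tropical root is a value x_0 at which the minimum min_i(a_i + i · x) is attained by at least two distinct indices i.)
Roots: {-7, -1, 1}

Each tropical root is a break point of the lower envelope of the lines y = a_i + i · x (there are 4 lines, with slopes 0, 1, ..., 3). Only the lines that attain the minimum somewhere contribute to roots; other lines are dominated. Here the surviving (envelope) indices are i = 3, i = 2, i = 1, i = 0.
Intersections between consecutive envelope lines give the roots: for adjacent envelope indices i < j the intersection is x = (a_i − a_j) / (j − i). Reading off the sorted break points: {-7, -1, 1}.
Verification: at each break x_0, at least two indices attain the minimum of min_i(a_i + i · x_0).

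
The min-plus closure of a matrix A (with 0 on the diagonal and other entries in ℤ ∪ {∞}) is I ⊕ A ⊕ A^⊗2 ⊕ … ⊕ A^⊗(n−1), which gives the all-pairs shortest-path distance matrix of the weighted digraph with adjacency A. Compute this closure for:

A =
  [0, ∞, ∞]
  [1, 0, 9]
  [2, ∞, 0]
Closure =
  [0, ∞, ∞]
  [1, 0, 9]
  [2, ∞, 0]

This is the Floyd-Warshall all-pairs shortest-path computation. For each intermediate vertex k = 0, 1, …, 2, update dist[i][j] ← min(dist[i][j], dist[i][k] + dist[k][j]). The final matrix gives, for each (i, j), the minimum total weight of any directed path from i to j (possibly empty when i = j).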